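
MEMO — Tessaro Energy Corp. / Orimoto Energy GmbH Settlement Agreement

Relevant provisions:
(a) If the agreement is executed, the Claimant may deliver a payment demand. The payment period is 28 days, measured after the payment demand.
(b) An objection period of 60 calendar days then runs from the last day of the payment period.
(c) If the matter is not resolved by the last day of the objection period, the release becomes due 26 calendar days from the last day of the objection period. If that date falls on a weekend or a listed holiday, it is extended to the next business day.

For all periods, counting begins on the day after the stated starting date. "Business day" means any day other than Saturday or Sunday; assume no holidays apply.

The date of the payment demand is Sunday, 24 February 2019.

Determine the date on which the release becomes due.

18 June 2019

The last day of the payment period: 24 February 2019 + 28 days = 24 March 2019.
Adding 60 calendar days to 24 March 2019 gives 23 May 2019, which is the last day of the objection period.
The date on which the release becomes due: 26 calendar days after 23 May 2019 is 18 June 2019. 18 June 2019 is a Tuesday, so no roll-forward applies.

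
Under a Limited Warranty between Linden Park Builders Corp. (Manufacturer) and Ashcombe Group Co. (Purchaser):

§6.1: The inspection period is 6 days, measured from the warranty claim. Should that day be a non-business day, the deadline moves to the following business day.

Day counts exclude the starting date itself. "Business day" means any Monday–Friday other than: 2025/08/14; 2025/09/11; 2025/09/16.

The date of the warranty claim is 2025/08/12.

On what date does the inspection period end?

The last day of the inspection period: 6 calendar days after 2025/08/12 is 2025/08/18. 2025/08/18 is a Monday and is not a listed holiday, so no roll-forward applies.

2025/08/18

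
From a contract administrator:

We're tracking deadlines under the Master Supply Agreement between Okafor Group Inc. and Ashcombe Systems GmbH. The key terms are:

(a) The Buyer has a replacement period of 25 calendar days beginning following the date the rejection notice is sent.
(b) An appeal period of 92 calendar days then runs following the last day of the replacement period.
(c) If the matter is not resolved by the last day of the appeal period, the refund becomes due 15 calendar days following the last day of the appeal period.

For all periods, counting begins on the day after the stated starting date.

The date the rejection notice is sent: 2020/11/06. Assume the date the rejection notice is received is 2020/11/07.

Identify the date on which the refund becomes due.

2021/03/18

Adding 25 calendar days to 2020/11/06 gives 2020/12/01, which is the last day of the replacement period.
Adding 92 calendar days to 2020/12/01 gives 2021/03/03, which is the last day of the appeal period.
The date on which the refund becomes due: 15 calendar days after 2021/03/03 is 2021/03/18.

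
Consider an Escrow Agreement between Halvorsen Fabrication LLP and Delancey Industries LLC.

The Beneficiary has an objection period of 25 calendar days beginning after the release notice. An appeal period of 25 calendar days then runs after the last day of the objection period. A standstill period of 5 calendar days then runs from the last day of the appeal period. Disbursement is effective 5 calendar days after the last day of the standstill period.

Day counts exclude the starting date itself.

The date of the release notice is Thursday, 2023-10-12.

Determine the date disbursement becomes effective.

Adding 25 calendar days to 2023-10-12 gives 2023-11-06, which is the last day of the objection period.
The last day of the appeal period: 2023-11-06 + 25 days = 2023-12-01.
Adding 5 calendar days to 2023-12-01 gives 2023-12-06, which is the last day of the standstill period.
Adding 5 calendar days to 2023-12-06 gives 2023-12-11, which is the date disbursement becomes effective.

2023-12-11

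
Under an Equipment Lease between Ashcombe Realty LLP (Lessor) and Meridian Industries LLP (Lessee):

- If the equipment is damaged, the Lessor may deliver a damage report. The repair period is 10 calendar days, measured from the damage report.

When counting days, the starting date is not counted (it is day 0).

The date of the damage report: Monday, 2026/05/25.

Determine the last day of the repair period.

Adding 10 calendar days to 2026/05/25 gives 2026/06/04, which is the last day of the repair period.

2026/06/04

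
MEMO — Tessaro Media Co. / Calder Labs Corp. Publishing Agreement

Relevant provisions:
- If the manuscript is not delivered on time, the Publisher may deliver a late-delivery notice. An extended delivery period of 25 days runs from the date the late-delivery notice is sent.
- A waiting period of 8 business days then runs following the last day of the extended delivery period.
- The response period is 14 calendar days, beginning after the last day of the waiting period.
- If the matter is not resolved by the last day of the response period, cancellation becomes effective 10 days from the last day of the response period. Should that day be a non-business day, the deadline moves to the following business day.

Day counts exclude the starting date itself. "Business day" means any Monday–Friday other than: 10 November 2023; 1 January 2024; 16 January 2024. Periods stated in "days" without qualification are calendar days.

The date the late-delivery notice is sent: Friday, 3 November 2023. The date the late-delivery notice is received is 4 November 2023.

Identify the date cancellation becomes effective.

The last day of the extended delivery period: 3 November 2023 + 25 days = 28 November 2023.
The last day of the waiting period: counting 8 business days from Tuesday, 28 November 2023 (Nov 29, Nov 30, Dec 1, Dec 4, Dec 5, Dec 6, Dec 7, Dec 8, skipping weekends) reaches Friday, 8 December 2023.
The last day of the response period: 8 December 2023 + 14 days = 22 December 2023.
The date cancellation becomes effective: 10 calendar days after 22 December 2023 is 1 January 2024. That falls on Monday, a listed holiday, so it rolls to the next business day, Tuesday, 2 January 2024.

2 January 2024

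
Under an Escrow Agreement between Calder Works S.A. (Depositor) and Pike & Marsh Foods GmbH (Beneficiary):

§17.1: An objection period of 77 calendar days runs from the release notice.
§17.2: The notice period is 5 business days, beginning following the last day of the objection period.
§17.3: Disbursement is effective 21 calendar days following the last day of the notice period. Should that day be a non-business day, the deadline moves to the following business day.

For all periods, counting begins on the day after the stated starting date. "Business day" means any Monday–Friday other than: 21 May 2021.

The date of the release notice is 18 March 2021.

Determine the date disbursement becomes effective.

The last day of the objection period: 77 calendar days after 18 March 2021 is 3 June 2021.
From Thursday, 3 June 2021, 5 business days (Jun 4, Jun 7, Jun 8, Jun 9, Jun 10, skipping weekends) brings us to Thursday, 10 June 2021, which is the last day of the notice period.
Adding 21 calendar days to 10 June 2021 gives 1 July 2021, which is the date disbursement becomes effective. 1 July 2021 is a Thursday and is not a listed holiday, so no roll-forward applies.

1 July 2021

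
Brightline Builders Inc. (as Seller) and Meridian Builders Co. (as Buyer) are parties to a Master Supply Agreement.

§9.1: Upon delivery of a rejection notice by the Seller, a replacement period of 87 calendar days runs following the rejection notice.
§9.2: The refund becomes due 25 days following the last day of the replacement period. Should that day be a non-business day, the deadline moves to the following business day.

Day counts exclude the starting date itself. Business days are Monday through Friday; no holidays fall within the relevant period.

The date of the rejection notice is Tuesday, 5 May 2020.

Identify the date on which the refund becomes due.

25 August 2020

Adding 87 calendar days to 5 May 2020 gives 31 July 2020, which is the last day of the replacement period.
Adding 25 calendar days to 31 July 2020 gives 25 August 2020, which is the date on which the refund becomes due. 25 August 2020 is a Tuesday, so no roll-forward applies.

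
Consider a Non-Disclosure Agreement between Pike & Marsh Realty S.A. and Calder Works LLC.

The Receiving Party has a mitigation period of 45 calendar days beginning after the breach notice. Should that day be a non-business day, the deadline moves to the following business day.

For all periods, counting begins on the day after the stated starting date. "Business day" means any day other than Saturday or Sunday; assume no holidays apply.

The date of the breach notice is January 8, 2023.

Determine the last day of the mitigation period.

The last day of the mitigation period: 45 calendar days after January 8, 2023 is February 22, 2023. February 22, 2023 is a Wednesday, so no roll-forward applies.

February 22, 2023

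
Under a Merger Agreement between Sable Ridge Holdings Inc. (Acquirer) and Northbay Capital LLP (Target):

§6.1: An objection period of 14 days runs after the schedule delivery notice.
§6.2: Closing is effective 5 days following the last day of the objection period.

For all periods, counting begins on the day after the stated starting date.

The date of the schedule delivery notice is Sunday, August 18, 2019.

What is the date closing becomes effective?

Adding 14 calendar days to August 18, 2019 gives September 1, 2019, which is the last day of the objection period.
Adding 5 calendar days to September 1, 2019 gives September 6, 2019, which is the date closing becomes effective.

September 6, 2019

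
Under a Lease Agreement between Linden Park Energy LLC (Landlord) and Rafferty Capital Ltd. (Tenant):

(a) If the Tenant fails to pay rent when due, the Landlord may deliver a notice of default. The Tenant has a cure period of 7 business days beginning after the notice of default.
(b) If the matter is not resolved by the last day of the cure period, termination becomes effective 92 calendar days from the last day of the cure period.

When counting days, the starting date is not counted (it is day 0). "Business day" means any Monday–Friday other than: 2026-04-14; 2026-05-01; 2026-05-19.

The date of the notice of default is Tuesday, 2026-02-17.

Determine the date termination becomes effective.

The last day of the cure period: 7 business days after Tuesday, 2026-02-17, skipping weekends — Feb 18, Feb 19, Feb 20, Feb 23, Feb 24, Feb 25, Feb 26 — lands on Thursday, 2026-02-26.
Adding 92 calendar days to 2026-02-26 gives 2026-05-29, which is the date termination becomes effective.

2026-05-29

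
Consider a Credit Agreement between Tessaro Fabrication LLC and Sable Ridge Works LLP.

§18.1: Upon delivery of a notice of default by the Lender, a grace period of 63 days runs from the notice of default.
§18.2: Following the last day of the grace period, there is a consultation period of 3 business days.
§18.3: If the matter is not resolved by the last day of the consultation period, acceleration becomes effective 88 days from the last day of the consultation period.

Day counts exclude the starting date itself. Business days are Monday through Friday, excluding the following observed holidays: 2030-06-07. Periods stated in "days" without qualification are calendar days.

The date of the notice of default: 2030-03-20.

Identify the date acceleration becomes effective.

The last day of the grace period: 2030-03-20 + 63 days = 2030-05-22.
The last day of the consultation period: 3 business days after Wednesday, 2030-05-22, skipping weekends — May 23, May 24, May 27 — lands on Monday, 2030-05-27.
Adding 88 calendar days to 2030-05-27 gives 2030-08-23, which is the date acceleration becomes effective.

2030-08-23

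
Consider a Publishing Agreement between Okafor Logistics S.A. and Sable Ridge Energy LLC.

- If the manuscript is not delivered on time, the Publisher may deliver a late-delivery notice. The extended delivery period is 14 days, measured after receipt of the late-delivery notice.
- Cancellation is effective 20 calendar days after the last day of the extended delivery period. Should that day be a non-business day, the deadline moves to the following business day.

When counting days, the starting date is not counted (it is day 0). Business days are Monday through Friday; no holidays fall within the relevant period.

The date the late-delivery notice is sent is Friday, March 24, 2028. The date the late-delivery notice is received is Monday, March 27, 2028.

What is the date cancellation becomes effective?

May 1, 2028

Adding 14 calendar days to March 27, 2028 gives April 10, 2028, which is the last day of the extended delivery period.
The date cancellation becomes effective: 20 calendar days after April 10, 2028 is April 30, 2028. That falls on a Sunday, so it rolls to the next business day, Monday, May 1, 2028.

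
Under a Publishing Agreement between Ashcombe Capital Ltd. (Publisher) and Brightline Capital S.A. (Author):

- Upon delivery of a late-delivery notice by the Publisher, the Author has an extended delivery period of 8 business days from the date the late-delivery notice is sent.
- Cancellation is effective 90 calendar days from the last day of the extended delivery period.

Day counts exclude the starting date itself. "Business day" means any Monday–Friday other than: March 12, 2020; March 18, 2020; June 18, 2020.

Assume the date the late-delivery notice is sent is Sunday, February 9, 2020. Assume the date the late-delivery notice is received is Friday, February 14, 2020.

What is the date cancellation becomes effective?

May 19, 2020

From Sunday, February 9, 2020, 8 business days (Feb 10, Feb 11, Feb 12, Feb 13, Feb 14, Feb 17, Feb 18, Feb 19, skipping weekends) brings us to Wednesday, February 19, 2020, which is the last day of the extended delivery period.
Adding 90 calendar days to February 19, 2020 gives May 19, 2020, which is the date cancellation becomes effective.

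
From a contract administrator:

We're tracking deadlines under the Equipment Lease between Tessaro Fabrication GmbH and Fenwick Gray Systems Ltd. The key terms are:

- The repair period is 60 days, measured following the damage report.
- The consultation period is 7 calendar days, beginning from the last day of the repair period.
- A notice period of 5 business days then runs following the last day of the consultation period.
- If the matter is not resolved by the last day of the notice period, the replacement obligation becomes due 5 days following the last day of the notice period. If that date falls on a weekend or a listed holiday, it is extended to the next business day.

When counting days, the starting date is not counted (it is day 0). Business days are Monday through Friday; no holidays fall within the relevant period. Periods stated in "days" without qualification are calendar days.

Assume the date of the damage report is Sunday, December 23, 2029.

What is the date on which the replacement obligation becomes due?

March 12, 2030

Adding 60 calendar days to December 23, 2029 gives February 21, 2030, which is the last day of the repair period.
Adding 7 calendar days to February 21, 2030 gives February 28, 2030, which is the last day of the consultation period.
The last day of the notice period: 5 business days after Thursday, February 28, 2030, skipping weekends — Mar 1, Mar 4, Mar 5, Mar 6, Mar 7 — lands on Thursday, March 7, 2030.
The date on which the replacement obligation becomes due: 5 calendar days after March 7, 2030 is March 12, 2030. March 12, 2030 is a Tuesday, so no roll-forward applies.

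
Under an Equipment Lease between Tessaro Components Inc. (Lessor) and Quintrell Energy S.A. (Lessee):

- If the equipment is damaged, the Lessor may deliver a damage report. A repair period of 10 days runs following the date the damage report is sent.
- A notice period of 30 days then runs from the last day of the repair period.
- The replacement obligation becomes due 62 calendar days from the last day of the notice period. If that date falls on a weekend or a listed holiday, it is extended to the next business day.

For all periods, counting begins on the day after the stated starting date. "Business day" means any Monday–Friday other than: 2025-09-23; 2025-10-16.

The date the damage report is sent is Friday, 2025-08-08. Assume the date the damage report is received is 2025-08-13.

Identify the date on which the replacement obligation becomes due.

2025-11-18

The last day of the repair period: 2025-08-08 + 10 days = 2025-08-18.
The last day of the notice period: 2025-08-18 + 30 days = 2025-09-17.
The date on which the replacement obligation becomes due: 2025-09-17 + 62 days = 2025-11-18. 2025-11-18 is a Tuesday and is not a listed holiday, so no roll-forward applies.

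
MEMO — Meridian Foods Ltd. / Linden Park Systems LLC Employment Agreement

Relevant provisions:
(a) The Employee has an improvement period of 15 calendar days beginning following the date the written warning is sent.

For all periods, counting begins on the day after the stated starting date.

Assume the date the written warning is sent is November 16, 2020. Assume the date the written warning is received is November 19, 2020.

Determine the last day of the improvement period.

December 1, 2020

The last day of the improvement period: 15 calendar days after November 16, 2020 is December 1, 2020.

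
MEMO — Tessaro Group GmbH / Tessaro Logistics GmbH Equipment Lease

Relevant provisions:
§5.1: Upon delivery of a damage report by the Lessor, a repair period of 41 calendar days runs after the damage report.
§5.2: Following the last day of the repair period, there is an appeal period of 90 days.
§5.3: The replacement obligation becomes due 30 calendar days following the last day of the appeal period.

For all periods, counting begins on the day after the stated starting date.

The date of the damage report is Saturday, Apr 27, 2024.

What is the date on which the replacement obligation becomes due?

The last day of the repair period: 41 calendar days after Apr 27, 2024 is Jun 7, 2024.
The last day of the appeal period: Jun 7, 2024 + 90 days = Sep 5, 2024.
The date on which the replacement obligation becomes due: 30 calendar days after Sep 5, 2024 is Oct 5, 2024.

Oct 5, 2024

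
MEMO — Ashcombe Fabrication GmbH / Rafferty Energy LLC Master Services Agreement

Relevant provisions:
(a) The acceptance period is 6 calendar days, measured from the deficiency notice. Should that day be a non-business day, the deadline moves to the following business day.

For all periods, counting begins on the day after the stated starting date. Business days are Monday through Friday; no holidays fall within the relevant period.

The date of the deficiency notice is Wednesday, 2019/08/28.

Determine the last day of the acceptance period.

2019/09/03

Adding 6 calendar days to 2019/08/28 gives 2019/09/03, which is the last day of the acceptance period. 2019/09/03 is a Tuesday, so no roll-forward applies.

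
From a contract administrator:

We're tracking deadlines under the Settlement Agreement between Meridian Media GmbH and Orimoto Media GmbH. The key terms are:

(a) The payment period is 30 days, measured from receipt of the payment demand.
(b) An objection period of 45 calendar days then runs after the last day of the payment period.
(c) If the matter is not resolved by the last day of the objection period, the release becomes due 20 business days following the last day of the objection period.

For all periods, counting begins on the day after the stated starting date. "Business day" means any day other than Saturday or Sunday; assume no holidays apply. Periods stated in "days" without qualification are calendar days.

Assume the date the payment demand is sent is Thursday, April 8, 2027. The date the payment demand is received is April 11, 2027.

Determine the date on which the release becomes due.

July 23, 2027

The last day of the payment period: April 11, 2027 + 30 days = May 11, 2027.
The last day of the objection period: May 11, 2027 + 45 days = June 25, 2027.
From Friday, June 25, 2027, 20 business days (Jun 28, Jun 29, Jun 30, Jul 1, …, Jul 21, Jul 22, Jul 23, skipping weekends) brings us to Friday, July 23, 2027, which is the date on which the release becomes due.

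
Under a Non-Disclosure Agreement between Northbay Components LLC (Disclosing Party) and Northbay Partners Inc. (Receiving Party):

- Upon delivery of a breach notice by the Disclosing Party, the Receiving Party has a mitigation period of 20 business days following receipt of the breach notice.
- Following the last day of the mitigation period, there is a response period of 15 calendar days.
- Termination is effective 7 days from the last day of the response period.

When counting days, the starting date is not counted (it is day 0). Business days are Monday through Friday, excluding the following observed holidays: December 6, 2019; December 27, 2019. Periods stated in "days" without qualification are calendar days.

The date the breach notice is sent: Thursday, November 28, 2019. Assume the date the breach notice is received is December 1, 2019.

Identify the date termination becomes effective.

The last day of the mitigation period: counting 20 business days from Sunday, December 1, 2019 (Dec 2, Dec 3, Dec 4, Dec 5, …, Dec 26, Dec 30, Dec 31, skipping weekends and the listed holidays on Dec 6, Dec 27) reaches Tuesday, December 31, 2019.
Adding 15 calendar days to December 31, 2019 gives January 15, 2020, which is the last day of the response period.
The date termination becomes effective: January 15, 2020 + 7 days = January 22, 2020.

January 22, 2020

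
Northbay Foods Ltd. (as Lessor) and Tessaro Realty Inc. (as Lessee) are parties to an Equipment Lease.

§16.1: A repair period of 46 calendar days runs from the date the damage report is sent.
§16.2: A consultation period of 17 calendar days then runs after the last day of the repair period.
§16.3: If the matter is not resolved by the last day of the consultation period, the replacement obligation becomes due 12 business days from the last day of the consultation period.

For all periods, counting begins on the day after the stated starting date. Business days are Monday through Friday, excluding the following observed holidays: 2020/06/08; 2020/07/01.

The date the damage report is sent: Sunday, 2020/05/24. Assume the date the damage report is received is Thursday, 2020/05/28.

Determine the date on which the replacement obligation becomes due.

2020/08/11

The last day of the repair period: 2020/05/24 + 46 days = 2020/07/09.
The last day of the consultation period: 2020/07/09 + 17 days = 2020/07/26.
The date on which the replacement obligation becomes due: counting 12 business days from Sunday, 2020/07/26 (Jul 27, Jul 28, Jul 29, Jul 30, …, Aug 7, Aug 10, Aug 11, skipping weekends) reaches Tuesday, 2020/08/11.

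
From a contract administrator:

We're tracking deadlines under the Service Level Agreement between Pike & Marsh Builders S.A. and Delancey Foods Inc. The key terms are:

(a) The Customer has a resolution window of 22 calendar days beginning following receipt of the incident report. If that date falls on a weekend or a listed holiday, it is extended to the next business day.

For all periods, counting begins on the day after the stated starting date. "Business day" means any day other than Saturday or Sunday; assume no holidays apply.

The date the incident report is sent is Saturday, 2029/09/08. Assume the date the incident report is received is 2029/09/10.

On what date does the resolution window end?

2029/10/02

The last day of the resolution window: 2029/09/10 + 22 days = 2029/10/02. 2029/10/02 is a Tuesday, so no roll-forward applies.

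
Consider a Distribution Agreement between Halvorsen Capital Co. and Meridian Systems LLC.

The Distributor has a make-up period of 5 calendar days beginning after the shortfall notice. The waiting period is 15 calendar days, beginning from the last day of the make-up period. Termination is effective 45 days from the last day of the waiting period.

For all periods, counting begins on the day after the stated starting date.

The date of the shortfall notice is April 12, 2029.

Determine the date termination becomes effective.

June 16, 2029

The last day of the make-up period: 5 calendar days after April 12, 2029 is April 17, 2029.
Adding 15 calendar days to April 17, 2029 gives May 2, 2029, which is the last day of the waiting period.
The date termination becomes effective: 45 calendar days after May 2, 2029 is June 16, 2029.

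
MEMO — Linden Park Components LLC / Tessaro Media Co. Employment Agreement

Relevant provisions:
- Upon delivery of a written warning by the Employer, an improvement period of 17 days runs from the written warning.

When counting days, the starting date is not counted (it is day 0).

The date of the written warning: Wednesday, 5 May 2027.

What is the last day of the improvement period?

The last day of the improvement period: 5 May 2027 + 17 days = 22 May 2027.

22 May 2027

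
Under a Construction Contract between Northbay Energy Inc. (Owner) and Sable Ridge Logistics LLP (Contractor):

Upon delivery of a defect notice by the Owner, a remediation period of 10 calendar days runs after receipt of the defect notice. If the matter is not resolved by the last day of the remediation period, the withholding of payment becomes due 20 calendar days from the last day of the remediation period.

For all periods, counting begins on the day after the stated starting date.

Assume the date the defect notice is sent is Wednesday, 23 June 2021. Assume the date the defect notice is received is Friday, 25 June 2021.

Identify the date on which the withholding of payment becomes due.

The last day of the remediation period: 10 calendar days after 25 June 2021 is 5 July 2021.
The date on which the withholding of payment becomes due: 5 July 2021 + 20 days = 25 July 2021.

25 July 2021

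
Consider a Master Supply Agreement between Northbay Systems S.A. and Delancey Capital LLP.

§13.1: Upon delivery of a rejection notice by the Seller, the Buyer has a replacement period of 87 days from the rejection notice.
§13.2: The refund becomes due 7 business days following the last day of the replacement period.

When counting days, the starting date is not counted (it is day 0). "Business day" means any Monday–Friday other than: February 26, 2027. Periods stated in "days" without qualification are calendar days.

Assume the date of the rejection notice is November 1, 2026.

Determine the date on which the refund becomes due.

February 5, 2027

The last day of the replacement period: 87 calendar days after November 1, 2026 is January 27, 2027.
The date on which the refund becomes due: counting 7 business days from Wednesday, January 27, 2027 (Jan 28, Jan 29, Feb 1, Feb 2, Feb 3, Feb 4, Feb 5, skipping weekends) reaches Friday, February 5, 2027.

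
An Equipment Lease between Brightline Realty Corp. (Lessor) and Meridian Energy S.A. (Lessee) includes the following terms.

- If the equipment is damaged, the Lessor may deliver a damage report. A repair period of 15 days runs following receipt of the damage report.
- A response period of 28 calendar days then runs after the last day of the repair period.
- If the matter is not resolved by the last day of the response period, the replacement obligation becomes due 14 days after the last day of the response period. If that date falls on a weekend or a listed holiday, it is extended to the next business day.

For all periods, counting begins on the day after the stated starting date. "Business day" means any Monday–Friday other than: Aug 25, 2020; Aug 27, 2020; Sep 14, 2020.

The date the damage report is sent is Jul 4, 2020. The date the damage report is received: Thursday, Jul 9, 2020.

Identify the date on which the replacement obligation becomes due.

Sep 4, 2020

The last day of the repair period: Jul 9, 2020 + 15 days = Jul 24, 2020.
Adding 28 calendar days to Jul 24, 2020 gives Aug 21, 2020, which is the last day of the response period.
The date on which the replacement obligation becomes due: Aug 21, 2020 + 14 days = Sep 4, 2020. Sep 4, 2020 is a Friday and is not a listed holiday, so no roll-forward applies.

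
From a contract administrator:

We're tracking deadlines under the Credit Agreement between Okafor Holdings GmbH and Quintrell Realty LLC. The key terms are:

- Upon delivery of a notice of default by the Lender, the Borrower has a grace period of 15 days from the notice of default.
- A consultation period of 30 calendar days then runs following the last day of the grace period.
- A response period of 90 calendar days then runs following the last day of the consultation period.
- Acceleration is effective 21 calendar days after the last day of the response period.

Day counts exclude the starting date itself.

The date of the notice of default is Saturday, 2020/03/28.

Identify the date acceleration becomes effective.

The last day of the grace period: 2020/03/28 + 15 days = 2020/04/12.
Adding 30 calendar days to 2020/04/12 gives 2020/05/12, which is the last day of the consultation period.
The last day of the response period: 90 calendar days after 2020/05/12 is 2020/08/10.
Adding 21 calendar days to 2020/08/10 gives 2020/08/31, which is the date acceleration becomes effective.

2020/08/31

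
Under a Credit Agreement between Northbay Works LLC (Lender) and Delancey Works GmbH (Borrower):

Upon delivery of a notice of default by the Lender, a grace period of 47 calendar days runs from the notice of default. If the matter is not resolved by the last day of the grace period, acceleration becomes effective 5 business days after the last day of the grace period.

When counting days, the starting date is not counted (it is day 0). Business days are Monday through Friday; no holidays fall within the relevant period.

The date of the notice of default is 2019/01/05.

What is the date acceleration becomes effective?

The last day of the grace period: 47 calendar days after 2019/01/05 is 2019/02/21.
From Thursday, 2019/02/21, 5 business days (Feb 22, Feb 25, Feb 26, Feb 27, Feb 28, skipping weekends) brings us to Thursday, 2019/02/28, which is the date acceleration becomes effective.

2019/02/28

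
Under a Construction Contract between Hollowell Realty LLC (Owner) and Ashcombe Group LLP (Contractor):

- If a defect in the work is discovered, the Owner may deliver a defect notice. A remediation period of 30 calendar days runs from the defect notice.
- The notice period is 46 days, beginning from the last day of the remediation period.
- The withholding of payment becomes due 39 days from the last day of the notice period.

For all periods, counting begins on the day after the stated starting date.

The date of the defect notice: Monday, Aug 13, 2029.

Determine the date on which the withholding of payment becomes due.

Dec 6, 2029

Adding 30 calendar days to Aug 13, 2029 gives Sep 12, 2029, which is the last day of the remediation period.
Adding 46 calendar days to Sep 12, 2029 gives Oct 28, 2029, which is the last day of the notice period.
Adding 39 calendar days to Oct 28, 2029 gives Dec 6, 2029, which is the date on which the withholding of payment becomes due.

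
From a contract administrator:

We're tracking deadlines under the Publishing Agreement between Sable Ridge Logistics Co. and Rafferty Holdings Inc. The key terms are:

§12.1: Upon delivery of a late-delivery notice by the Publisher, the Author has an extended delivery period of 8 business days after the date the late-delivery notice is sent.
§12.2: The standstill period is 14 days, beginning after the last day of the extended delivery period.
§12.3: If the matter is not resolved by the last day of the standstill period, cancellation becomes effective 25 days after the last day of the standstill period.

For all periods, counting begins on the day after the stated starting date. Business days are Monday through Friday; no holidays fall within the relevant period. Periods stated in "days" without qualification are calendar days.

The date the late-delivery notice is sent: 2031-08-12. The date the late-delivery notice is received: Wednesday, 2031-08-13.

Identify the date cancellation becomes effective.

2031-09-30

The last day of the extended delivery period: counting 8 business days from Tuesday, 2031-08-12 (Aug 13, Aug 14, Aug 15, Aug 18, Aug 19, Aug 20, Aug 21, Aug 22, skipping weekends) reaches Friday, 2031-08-22.
The last day of the standstill period: 2031-08-22 + 14 days = 2031-09-05.
The date cancellation becomes effective: 25 calendar days after 2031-09-05 is 2031-09-30.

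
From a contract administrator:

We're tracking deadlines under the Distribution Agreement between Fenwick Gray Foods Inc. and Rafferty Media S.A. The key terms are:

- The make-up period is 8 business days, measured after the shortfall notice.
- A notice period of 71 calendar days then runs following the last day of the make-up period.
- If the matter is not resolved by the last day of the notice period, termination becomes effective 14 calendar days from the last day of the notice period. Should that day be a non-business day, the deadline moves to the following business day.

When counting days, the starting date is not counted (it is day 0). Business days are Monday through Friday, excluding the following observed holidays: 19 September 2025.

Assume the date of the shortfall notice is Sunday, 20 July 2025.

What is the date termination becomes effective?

23 October 2025

The last day of the make-up period: counting 8 business days from Sunday, 20 July 2025 (Jul 21, Jul 22, Jul 23, Jul 24, Jul 25, Jul 28, Jul 29, Jul 30, skipping weekends) reaches Wednesday, 30 July 2025.
Adding 71 calendar days to 30 July 2025 gives 9 October 2025, which is the last day of the notice period.
Adding 14 calendar days to 9 October 2025 gives 23 October 2025, which is the date termination becomes effective. 23 October 2025 is a Thursday and is not a listed holiday, so no roll-forward applies.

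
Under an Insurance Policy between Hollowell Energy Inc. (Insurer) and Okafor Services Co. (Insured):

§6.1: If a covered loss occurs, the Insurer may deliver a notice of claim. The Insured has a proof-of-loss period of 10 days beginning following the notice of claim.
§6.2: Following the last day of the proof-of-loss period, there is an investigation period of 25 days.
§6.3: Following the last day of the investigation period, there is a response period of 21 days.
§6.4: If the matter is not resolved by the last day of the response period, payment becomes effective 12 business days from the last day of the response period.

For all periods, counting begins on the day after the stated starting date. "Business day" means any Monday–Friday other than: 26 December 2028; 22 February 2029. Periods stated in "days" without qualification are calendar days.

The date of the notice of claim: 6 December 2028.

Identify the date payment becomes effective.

The last day of the proof-of-loss period: 6 December 2028 + 10 days = 16 December 2028.
Adding 25 calendar days to 16 December 2028 gives 10 January 2029, which is the last day of the investigation period.
The last day of the response period: 10 January 2029 + 21 days = 31 January 2029.
The date payment becomes effective: counting 12 business days from Wednesday, 31 January 2029 (Feb 1, Feb 2, Feb 5, Feb 6, …, Feb 14, Feb 15, Feb 16, skipping weekends) reaches Friday, 16 February 2029.

16 February 2029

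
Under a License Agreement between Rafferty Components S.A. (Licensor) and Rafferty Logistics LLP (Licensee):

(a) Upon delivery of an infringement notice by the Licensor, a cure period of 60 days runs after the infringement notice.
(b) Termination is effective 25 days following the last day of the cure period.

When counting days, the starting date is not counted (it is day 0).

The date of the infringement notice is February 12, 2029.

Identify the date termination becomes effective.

Adding 60 calendar days to February 12, 2029 gives April 13, 2029, which is the last day of the cure period.
The date termination becomes effective: April 13, 2029 + 25 days = May 8, 2029.

May 8, 2029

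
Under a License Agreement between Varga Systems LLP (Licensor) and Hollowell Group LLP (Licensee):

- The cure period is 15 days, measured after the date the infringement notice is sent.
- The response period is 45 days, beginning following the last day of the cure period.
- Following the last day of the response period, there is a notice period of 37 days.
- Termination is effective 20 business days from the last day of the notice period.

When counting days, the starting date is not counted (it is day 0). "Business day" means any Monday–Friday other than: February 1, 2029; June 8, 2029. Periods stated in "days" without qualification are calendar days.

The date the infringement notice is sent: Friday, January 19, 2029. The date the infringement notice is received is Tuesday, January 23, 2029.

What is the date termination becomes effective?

Adding 15 calendar days to January 19, 2029 gives February 3, 2029, which is the last day of the cure period.
The last day of the response period: February 3, 2029 + 45 days = March 20, 2029.
The last day of the notice period: 37 calendar days after March 20, 2029 is April 26, 2029.
From Thursday, April 26, 2029, 20 business days (Apr 27, Apr 30, May 1, May 2, …, May 22, May 23, May 24, skipping weekends) brings us to Thursday, May 24, 2029, which is the date termination becomes effective.

May 24, 2029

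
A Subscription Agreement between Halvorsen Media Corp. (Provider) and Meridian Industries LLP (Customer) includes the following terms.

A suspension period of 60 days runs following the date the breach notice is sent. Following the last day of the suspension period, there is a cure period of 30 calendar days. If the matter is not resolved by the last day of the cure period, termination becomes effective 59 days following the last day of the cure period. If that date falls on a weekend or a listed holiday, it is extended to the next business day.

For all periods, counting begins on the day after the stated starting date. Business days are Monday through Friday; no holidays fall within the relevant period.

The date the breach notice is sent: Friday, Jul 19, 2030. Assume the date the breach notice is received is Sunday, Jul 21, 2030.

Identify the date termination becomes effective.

Dec 16, 2030

The last day of the suspension period: Jul 19, 2030 + 60 days = Sep 17, 2030.
The last day of the cure period: Sep 17, 2030 + 30 days = Oct 17, 2030.
The date termination becomes effective: Oct 17, 2030 + 59 days = Dec 15, 2030. That falls on a Sunday, so it rolls to the next business day, Monday, Dec 16, 2030.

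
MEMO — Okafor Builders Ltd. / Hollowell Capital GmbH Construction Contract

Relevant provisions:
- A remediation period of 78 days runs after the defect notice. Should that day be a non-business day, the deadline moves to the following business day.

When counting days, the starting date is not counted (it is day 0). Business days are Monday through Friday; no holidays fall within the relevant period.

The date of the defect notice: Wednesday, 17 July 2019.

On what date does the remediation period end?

The last day of the remediation period: 17 July 2019 + 78 days = 3 October 2019. 3 October 2019 is a Thursday, so no roll-forward applies.

3 October 2019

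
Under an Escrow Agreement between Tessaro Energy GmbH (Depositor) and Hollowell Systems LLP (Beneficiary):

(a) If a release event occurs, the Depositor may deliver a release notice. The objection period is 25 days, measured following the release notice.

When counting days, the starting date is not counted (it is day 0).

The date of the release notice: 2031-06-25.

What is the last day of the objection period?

Adding 25 calendar days to 2031-06-25 gives 2031-07-20, which is the last day of the objection period.

2031-07-20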